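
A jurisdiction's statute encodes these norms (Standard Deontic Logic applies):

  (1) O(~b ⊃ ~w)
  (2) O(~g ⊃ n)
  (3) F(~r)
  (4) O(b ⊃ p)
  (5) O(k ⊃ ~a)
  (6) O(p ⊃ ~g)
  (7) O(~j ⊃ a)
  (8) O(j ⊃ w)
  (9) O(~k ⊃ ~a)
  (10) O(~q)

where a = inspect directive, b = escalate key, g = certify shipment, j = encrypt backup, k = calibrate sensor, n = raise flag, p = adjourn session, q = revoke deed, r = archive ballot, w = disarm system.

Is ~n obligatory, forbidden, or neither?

By case analysis on ~k: premise 9 gives O(~k ⊃ ~a) and premise 5 gives O(k ⊃ ~a), so O(~a) either way.
Premise 7, O(~j ⊃ a), contraposes to O(~a ⊃ j); with O(~a) we get O(j).
Premise 8 is O(j ⊃ w); since O(j), deontic closure gives O(w).
Premise 1, O(~b ⊃ ~w), contraposes to O(w ⊃ b); with O(w) we get O(b).
Premise 4 is O(b ⊃ p); since O(b), deontic closure gives O(p).
Premise 6 is O(p ⊃ ~g); since O(p), deontic closure gives O(~g).
From O(~g) and premise 2, O(~g ⊃ n), we obtain O(n).
Premises 3, 10 do not contribute to this derivation.
Thus O(n), which is F(~n): ~n is forbidden.

Forbidden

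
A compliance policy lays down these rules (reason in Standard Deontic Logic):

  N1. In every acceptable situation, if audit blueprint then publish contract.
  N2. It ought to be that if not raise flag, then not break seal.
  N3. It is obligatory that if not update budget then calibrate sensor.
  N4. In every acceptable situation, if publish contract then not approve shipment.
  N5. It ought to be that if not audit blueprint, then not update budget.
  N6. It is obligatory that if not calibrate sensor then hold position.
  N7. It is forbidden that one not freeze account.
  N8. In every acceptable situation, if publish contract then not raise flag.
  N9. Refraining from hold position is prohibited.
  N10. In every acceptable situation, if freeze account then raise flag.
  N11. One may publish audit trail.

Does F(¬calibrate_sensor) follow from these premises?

Yes

Premise 7 is F(¬freeze_account), i.e. O(freeze_account).
Applying K to premise 10 (O(freeze_account → raise_flag)) and O(freeze_account) yields O(raise_flag).
Premise 8 is O(publish_contract → ¬raise_flag); contrapositively O(raise_flag → ¬publish_contract). Since O(raise_flag) holds, K gives O(¬publish_contract).
The contrapositive of premise 1 (O(audit_blueprint → publish_contract)) is O(¬publish_contract → ¬audit_blueprint), and O(¬publish_contract) is already established, so O(¬audit_blueprint).
Premise 5 is O(¬audit_blueprint → ¬update_budget); since O(¬audit_blueprint), deontic closure gives O(¬update_budget).
With premise 3, O(¬update_budget → calibrate_sensor), the K-axiom yields O(calibrate_sensor).
Premises 2, 4, 6, 9, 11 do not contribute to this derivation.
So O(calibrate_sensor) holds, i.e. F(¬calibrate_sensor). The claim follows.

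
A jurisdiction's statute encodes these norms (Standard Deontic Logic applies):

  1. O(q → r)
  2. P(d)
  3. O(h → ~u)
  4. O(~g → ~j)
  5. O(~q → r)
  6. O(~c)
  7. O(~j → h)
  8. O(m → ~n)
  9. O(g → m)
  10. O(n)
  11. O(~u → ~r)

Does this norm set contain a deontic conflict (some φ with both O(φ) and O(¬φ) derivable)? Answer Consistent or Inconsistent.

Premises 5 and 1 cover both cases: O(~q → r) and O(q → r). Since ~q ∨ q is a tautology, O(r) follows.
Premise 11, O(~u → ~r), contraposes to O(r → u); with O(r) we get O(u).
The contrapositive of premise 3 (O(h → ~u)) is O(u → ~h), and O(u) is already established, so O(~h).
Premise 7, O(~j → h), contraposes to O(~h → j); with O(~h) we get O(j).
Premise 4 is O(~g → ~j); contrapositively O(j → g). Since O(j) holds, K gives O(g).
Premise 9 is O(g → m); since O(g), deontic closure gives O(m).
Applying K to premise 8 (O(m → ~n)) and O(m) yields O(~n).
However, premise 10 gives O(n).
We now have both O(~n) and O(n) — n is simultaneously obligatory and forbidden, violating the D-axiom.

Inconsistent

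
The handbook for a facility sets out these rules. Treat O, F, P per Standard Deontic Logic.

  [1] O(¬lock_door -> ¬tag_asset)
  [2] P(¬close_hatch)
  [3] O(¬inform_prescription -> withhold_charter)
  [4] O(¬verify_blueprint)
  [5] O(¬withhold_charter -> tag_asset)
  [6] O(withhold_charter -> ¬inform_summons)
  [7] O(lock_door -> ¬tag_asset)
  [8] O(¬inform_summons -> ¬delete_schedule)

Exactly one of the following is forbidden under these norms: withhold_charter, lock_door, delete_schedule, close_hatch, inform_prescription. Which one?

delete_schedule

Premises 7 and 1 cover both cases: O(lock_door -> ¬tag_asset) and O(¬lock_door -> ¬tag_asset). Since lock_door ∨ ¬lock_door is a tautology, O(¬tag_asset) follows.
The contrapositive of premise 5 (O(¬withhold_charter -> tag_asset)) is O(¬tag_asset -> withhold_charter), and O(¬tag_asset) is already established, so O(withhold_charter).
With premise 6, O(withhold_charter -> ¬inform_summons), the K-axiom yields O(¬inform_summons).
From O(¬inform_summons) and premise 8, O(¬inform_summons -> ¬delete_schedule), we obtain O(¬delete_schedule).
So O(¬delete_schedule) holds, i.e. delete_schedule is forbidden. None of the other listed options is forbidden under the premises.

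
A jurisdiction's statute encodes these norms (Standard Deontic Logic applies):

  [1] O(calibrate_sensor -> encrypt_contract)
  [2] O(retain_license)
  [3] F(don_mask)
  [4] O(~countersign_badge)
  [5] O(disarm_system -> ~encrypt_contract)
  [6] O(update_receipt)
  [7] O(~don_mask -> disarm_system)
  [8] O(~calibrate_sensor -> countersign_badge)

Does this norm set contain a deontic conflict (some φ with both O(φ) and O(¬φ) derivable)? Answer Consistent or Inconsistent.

Inconsistent

Premise 4 gives O(~countersign_badge).
Premise 8 is O(~calibrate_sensor -> countersign_badge); contrapositively O(~countersign_badge -> calibrate_sensor). Since O(~countersign_badge) holds, K gives O(calibrate_sensor).
With premise 1, O(calibrate_sensor -> encrypt_contract), the K-axiom yields O(encrypt_contract).
Premise 5 is O(disarm_system -> ~encrypt_contract); contrapositively O(encrypt_contract -> ~disarm_system). Since O(encrypt_contract) holds, K gives O(~disarm_system).
Premise 7 is O(~don_mask -> disarm_system); contrapositively O(~disarm_system -> don_mask). Since O(~disarm_system) holds, K gives O(don_mask).
However, F(don_mask) at premise 3 amounts to O(~don_mask).
We now have both O(don_mask) and O(~don_mask) — don_mask is simultaneously obligatory and forbidden, violating the D-axiom.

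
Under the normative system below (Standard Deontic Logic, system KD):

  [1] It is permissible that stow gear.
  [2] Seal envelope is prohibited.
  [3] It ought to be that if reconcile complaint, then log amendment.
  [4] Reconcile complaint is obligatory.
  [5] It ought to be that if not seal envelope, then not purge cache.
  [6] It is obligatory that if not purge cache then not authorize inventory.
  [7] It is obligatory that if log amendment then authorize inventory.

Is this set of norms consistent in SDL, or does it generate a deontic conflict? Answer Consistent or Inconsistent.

Premise 4 gives O(reconcile_complaint).
Applying K to premise 3 (O(reconcile_complaint → log_amendment)) and O(reconcile_complaint) yields O(log_amendment).
With premise 7, O(log_amendment → authorize_inventory), the K-axiom yields O(authorize_inventory).
Premise 6 is O(¬purge_cache → ¬authorize_inventory); contrapositively O(authorize_inventory → purge_cache). Since O(authorize_inventory) holds, K gives O(purge_cache).
Premise 5, O(¬seal_envelope → ¬purge_cache), contraposes to O(purge_cache → seal_envelope); with O(purge_cache) we get O(seal_envelope).
However, F(seal_envelope) at premise 2 amounts to O(¬seal_envelope).
We now have both O(seal_envelope) and O(¬seal_envelope) — seal_envelope is simultaneously obligatory and forbidden, violating the D-axiom.

Inconsistent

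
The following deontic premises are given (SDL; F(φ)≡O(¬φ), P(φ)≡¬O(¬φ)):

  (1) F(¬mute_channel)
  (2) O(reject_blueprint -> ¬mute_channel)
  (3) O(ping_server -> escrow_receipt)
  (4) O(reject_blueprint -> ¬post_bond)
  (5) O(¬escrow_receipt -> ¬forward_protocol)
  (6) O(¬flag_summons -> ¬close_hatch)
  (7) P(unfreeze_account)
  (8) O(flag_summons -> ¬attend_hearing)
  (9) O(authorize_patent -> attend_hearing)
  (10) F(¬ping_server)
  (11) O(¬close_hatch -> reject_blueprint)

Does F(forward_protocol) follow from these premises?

No

Premise 5 is O(¬escrow_receipt -> ¬forward_protocol), but O(¬escrow_receipt) is not derivable from the premises, so it does not yield O(¬forward_protocol).
No other premise forces O(¬forward_protocol). An ideal world satisfying every premise can still have forward_protocol true, so F(forward_protocol) is not derivable.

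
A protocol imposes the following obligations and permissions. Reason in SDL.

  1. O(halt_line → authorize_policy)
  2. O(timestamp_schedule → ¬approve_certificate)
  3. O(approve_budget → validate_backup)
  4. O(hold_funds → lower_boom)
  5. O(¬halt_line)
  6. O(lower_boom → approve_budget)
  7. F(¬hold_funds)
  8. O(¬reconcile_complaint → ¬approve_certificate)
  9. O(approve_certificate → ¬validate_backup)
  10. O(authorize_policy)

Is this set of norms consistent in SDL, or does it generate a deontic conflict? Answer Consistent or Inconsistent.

Premise 1 is O(halt_line → authorize_policy); even if O(authorize_policy) held, inferring O(halt_line) would be affirming the consequent — invalid.
So O(halt_line) is not derivable, and the apparent clash with O(¬halt_line) does not arise.
A world satisfying every obligation exists (e.g. approve_budget=true, approve_certificate=false, authorize_policy=true, halt_line=false, hold_funds=true, lower_boom=true, reconcile_complaint=false, timestamp_schedule=false, validate_backup=true); no atom is both obligatory and forbidden, so the set is consistent.

Consistent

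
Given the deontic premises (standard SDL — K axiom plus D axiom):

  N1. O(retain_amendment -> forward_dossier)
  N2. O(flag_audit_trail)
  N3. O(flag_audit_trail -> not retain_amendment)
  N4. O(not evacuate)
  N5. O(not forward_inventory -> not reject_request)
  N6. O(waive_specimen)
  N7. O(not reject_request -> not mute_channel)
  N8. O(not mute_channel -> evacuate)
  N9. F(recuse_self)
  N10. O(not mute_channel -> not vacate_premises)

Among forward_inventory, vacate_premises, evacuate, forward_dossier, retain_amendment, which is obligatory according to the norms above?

forward_inventory

Premise 4 gives O(not evacuate).
The contrapositive of premise 8 (O(not mute_channel -> evacuate)) is O(not evacuate -> mute_channel), and O(not evacuate) is already established, so O(mute_channel).
The contrapositive of premise 7 (O(not reject_request -> not mute_channel)) is O(mute_channel -> reject_request), and O(mute_channel) is already established, so O(reject_request).
Premise 5 is O(not forward_inventory -> not reject_request); contrapositively O(reject_request -> forward_inventory). Since O(reject_request) holds, K gives O(forward_inventory).
So O(forward_inventory) holds — forward_inventory is obligatory. None of the other listed options is made obligatory by any chain of premises.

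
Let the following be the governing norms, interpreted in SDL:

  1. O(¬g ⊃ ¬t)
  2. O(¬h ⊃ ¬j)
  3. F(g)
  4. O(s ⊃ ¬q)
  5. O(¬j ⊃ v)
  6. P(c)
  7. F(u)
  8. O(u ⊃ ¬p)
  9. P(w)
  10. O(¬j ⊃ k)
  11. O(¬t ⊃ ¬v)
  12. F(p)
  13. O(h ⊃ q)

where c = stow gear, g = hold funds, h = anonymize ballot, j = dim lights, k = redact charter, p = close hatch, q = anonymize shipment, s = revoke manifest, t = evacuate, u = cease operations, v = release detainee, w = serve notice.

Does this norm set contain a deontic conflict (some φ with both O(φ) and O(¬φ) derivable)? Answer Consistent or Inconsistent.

Premise 8 is O(u ⊃ ¬p); even if O(¬p) held, inferring O(u) would be affirming the consequent — invalid.
So O(u) is not derivable, and the apparent clash with O(¬u) does not arise.
A world satisfying every obligation exists (e.g. c=false, g=false, h=true, j=true, k=false, p=false, q=true, s=false, t=false, u=false, v=false, w=false); no atom is both obligatory and forbidden, so the set is consistent.

Consistent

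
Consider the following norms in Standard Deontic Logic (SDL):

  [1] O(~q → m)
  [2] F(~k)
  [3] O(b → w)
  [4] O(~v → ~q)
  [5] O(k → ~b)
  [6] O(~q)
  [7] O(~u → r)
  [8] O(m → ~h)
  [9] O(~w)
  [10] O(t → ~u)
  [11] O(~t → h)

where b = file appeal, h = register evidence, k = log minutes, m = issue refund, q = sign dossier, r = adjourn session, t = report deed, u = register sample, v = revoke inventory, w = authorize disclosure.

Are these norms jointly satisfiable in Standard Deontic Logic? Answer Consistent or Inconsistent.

Consistent

Premise 3 is O(b → w), but O(b) is not derivable from the premises, so it does not yield O(w).
So O(w) is not derivable, and the apparent clash with O(~w) does not arise.
A world satisfying every obligation exists (e.g. b=false, h=false, k=true, m=true, q=false, r=true, t=true, u=false, v=false, w=false); no atom is both obligatory and forbidden, so the set is consistent.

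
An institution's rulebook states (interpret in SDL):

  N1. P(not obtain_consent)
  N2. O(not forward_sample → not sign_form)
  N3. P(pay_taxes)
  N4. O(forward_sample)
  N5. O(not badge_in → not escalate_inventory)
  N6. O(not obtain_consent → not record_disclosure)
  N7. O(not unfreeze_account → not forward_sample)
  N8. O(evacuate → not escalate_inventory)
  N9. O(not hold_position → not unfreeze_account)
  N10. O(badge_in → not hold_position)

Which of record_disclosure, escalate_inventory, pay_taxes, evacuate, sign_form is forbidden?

From premise 4 we have O(forward_sample).
Premise 7, O(not unfreeze_account → not forward_sample), contraposes to O(forward_sample → unfreeze_account); with O(forward_sample) we get O(unfreeze_account).
The contrapositive of premise 9 (O(not hold_position → not unfreeze_account)) is O(unfreeze_account → hold_position), and O(unfreeze_account) is already established, so O(hold_position).
Premise 10, O(badge_in → not hold_position), contraposes to O(hold_position → not badge_in); with O(hold_position) we get O(not badge_in).
Premise 5 is O(not badge_in → not escalate_inventory); since O(not badge_in), deontic closure gives O(not escalate_inventory).
So O(not escalate_inventory) holds, i.e. escalate_inventory is forbidden. None of the other listed options is forbidden under the premises.

escalate_inventory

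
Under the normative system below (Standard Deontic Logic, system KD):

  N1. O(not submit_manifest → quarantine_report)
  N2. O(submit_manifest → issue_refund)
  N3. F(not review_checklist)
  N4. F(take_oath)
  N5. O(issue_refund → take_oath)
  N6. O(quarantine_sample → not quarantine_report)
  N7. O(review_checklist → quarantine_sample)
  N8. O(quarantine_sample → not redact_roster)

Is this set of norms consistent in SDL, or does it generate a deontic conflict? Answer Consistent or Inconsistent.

Inconsistent

F(take_oath) at premise 4 means O(not take_oath).
Premise 5 is O(issue_refund → take_oath); contrapositively O(not take_oath → not issue_refund). Since O(not take_oath) holds, K gives O(not issue_refund).
Premise 2 is O(submit_manifest → issue_refund); contrapositively O(not issue_refund → not submit_manifest). Since O(not issue_refund) holds, K gives O(not submit_manifest).
Premise 1 is O(not submit_manifest → quarantine_report); since O(not submit_manifest), deontic closure gives O(quarantine_report).
Premise 6 is O(quarantine_sample → not quarantine_report); contrapositively O(quarantine_report → not quarantine_sample). Since O(quarantine_report) holds, K gives O(not quarantine_sample).
Premise 7 is O(review_checklist → quarantine_sample); contrapositively O(not quarantine_sample → not review_checklist). Since O(not quarantine_sample) holds, K gives O(not review_checklist).
However, F(not review_checklist) at premise 3 amounts to O(review_checklist).
We now have both O(not review_checklist) and O(review_checklist) — review_checklist is simultaneously obligatory and forbidden, violating the D-axiom.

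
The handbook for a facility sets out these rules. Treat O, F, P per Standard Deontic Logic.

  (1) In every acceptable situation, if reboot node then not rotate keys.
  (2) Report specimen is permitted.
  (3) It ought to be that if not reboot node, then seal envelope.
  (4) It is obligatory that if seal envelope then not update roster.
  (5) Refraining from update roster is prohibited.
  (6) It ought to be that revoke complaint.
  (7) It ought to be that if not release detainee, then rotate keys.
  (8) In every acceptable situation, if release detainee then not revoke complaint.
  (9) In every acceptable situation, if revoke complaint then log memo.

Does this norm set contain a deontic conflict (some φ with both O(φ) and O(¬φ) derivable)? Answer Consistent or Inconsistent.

Inconsistent

Premise 5, F(¬update_roster), is equivalent to O(update_roster).
Premise 4 is O(seal_envelope → ¬update_roster); contrapositively O(update_roster → ¬seal_envelope). Since O(update_roster) holds, K gives O(¬seal_envelope).
Premise 3 is O(¬reboot_node → seal_envelope); contrapositively O(¬seal_envelope → reboot_node). Since O(¬seal_envelope) holds, K gives O(reboot_node).
With premise 1, O(reboot_node → ¬rotate_keys), the K-axiom yields O(¬rotate_keys).
The contrapositive of premise 7 (O(¬release_detainee → rotate_keys)) is O(¬rotate_keys → release_detainee), and O(¬rotate_keys) is already established, so O(release_detainee).
Applying K to premise 8 (O(release_detainee → ¬revoke_complaint)) and O(release_detainee) yields O(¬revoke_complaint).
However, premise 6 gives O(revoke_complaint).
We now have both O(¬revoke_complaint) and O(revoke_complaint) — revoke_complaint is simultaneously obligatory and forbidden, violating the D-axiom.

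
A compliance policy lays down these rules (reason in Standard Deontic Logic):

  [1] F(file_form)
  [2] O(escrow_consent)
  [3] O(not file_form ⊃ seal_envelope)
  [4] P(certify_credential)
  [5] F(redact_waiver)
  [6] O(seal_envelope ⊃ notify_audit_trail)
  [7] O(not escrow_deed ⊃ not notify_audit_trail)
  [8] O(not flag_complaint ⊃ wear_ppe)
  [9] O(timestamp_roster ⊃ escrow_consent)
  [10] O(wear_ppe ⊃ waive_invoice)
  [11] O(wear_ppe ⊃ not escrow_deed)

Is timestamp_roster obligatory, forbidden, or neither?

Neither

Premise 9 is O(timestamp_roster ⊃ escrow_consent); even if O(escrow_consent) held, inferring O(timestamp_roster) would be affirming the consequent — invalid.
No premise or chain of K-axiom applications forces O(timestamp_roster), and none forces O(not timestamp_roster). So timestamp_roster is neither obligatory nor forbidden under these norms.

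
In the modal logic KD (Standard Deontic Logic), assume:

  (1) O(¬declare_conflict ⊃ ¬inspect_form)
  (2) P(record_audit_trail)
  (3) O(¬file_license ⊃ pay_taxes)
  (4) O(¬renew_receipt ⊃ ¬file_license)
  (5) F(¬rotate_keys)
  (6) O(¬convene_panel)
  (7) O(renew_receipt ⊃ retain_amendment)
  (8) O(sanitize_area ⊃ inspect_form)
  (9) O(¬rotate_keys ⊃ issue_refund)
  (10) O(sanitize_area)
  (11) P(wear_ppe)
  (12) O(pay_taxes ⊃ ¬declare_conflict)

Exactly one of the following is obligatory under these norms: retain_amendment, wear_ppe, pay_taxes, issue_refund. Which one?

retain_amendment

From premise 10 we have O(sanitize_area).
From O(sanitize_area) and premise 8, O(sanitize_area ⊃ inspect_form), we obtain O(inspect_form).
Premise 1, O(¬declare_conflict ⊃ ¬inspect_form), contraposes to O(inspect_form ⊃ declare_conflict); with O(inspect_form) we get O(declare_conflict).
Premise 12, O(pay_taxes ⊃ ¬declare_conflict), contraposes to O(declare_conflict ⊃ ¬pay_taxes); with O(declare_conflict) we get O(¬pay_taxes).
The contrapositive of premise 3 (O(¬file_license ⊃ pay_taxes)) is O(¬pay_taxes ⊃ file_license), and O(¬pay_taxes) is already established, so O(file_license).
Premise 4 is O(¬renew_receipt ⊃ ¬file_license); contrapositively O(file_license ⊃ renew_receipt). Since O(file_license) holds, K gives O(renew_receipt).
From O(renew_receipt) and premise 7, O(renew_receipt ⊃ retain_amendment), we obtain O(retain_amendment).
So O(retain_amendment) holds — retain_amendment is obligatory. None of the other listed options is made obligatory by any chain of premises.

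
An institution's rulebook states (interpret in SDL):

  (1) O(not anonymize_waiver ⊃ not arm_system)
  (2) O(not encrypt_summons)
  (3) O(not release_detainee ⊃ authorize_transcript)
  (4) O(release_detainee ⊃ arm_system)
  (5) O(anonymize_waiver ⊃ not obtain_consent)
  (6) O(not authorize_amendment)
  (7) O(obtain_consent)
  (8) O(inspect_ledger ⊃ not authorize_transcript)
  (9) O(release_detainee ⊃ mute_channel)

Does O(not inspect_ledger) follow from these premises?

Yes

From premise 7 we have O(obtain_consent).
Premise 5 is O(anonymize_waiver ⊃ not obtain_consent); contrapositively O(obtain_consent ⊃ not anonymize_waiver). Since O(obtain_consent) holds, K gives O(not anonymize_waiver).
Premise 1 is O(not anonymize_waiver ⊃ not arm_system); since O(not anonymize_waiver), deontic closure gives O(not arm_system).
Premise 4, O(release_detainee ⊃ arm_system), contraposes to O(not arm_system ⊃ not release_detainee); with O(not arm_system) we get O(not release_detainee).
From O(not release_detainee) and premise 3, O(not release_detainee ⊃ authorize_transcript), we obtain O(authorize_transcript).
Premise 8 is O(inspect_ledger ⊃ not authorize_transcript); contrapositively O(authorize_transcript ⊃ not inspect_ledger). Since O(authorize_transcript) holds, K gives O(not inspect_ledger).
Premises 2, 6, 9 do not contribute to this derivation.
So O(not inspect_ledger) follows.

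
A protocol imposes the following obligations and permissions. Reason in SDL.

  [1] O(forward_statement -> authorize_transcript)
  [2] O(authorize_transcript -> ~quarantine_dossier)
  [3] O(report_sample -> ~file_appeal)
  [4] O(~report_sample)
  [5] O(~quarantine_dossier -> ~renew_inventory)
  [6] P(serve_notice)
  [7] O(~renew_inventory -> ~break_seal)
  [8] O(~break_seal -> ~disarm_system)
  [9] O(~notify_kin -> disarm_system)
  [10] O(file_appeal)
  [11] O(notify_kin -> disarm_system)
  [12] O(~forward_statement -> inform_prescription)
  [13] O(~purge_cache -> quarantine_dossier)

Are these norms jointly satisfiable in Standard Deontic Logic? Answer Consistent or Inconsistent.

Premise 3 is O(report_sample -> ~file_appeal), but O(report_sample) is not derivable from the premises, so it does not yield O(~file_appeal).
So O(~file_appeal) is not derivable, and the apparent clash with O(file_appeal) does not arise.
A world satisfying every obligation exists (e.g. authorize_transcript=false, break_seal=true, disarm_system=true, file_appeal=true, forward_statement=false, inform_prescription=true, notify_kin=false, purge_cache=false, quarantine_dossier=true, renew_inventory=true, report_sample=false, serve_notice=false); no atom is both obligatory and forbidden, so the set is consistent.

Consistent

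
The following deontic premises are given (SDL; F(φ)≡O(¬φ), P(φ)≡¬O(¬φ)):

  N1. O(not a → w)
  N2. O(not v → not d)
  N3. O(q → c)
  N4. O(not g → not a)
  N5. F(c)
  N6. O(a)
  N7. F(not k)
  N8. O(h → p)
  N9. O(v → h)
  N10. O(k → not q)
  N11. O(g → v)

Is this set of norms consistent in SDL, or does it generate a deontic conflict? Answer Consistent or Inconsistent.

Premise 3 is O(q → c), but O(q) is not derivable from the premises, so it does not yield O(c).
So O(c) is not derivable, and the apparent clash with O(not c) does not arise.
A world satisfying every obligation exists (e.g. a=true, c=false, d=false, g=true, h=true, k=true, p=true, q=false, v=true, w=false); no atom is both obligatory and forbidden, so the set is consistent.

Consistent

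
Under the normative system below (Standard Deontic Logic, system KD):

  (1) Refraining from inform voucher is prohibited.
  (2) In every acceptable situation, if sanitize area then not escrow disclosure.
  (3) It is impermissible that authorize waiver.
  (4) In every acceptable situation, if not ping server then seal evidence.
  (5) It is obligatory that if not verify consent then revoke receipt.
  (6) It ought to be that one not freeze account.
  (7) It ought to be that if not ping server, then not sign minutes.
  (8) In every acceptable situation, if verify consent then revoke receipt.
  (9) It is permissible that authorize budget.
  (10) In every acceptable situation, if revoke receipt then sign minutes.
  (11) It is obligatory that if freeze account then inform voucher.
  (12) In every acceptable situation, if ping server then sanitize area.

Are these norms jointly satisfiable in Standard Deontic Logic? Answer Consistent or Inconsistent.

Premise 11 is O(freeze_account → inform_voucher); even if O(inform_voucher) held, inferring O(freeze_account) would be affirming the consequent — invalid.
So O(freeze_account) is not derivable, and the apparent clash with O(¬freeze_account) does not arise.
A world satisfying every obligation exists (e.g. authorize_budget=false, authorize_waiver=false, escrow_disclosure=false, freeze_account=false, inform_voucher=true, ping_server=true, revoke_receipt=true, sanitize_area=true, seal_evidence=false, sign_minutes=true, verify_consent=false); no atom is both obligatory and forbidden, so the set is consistent.

Consistent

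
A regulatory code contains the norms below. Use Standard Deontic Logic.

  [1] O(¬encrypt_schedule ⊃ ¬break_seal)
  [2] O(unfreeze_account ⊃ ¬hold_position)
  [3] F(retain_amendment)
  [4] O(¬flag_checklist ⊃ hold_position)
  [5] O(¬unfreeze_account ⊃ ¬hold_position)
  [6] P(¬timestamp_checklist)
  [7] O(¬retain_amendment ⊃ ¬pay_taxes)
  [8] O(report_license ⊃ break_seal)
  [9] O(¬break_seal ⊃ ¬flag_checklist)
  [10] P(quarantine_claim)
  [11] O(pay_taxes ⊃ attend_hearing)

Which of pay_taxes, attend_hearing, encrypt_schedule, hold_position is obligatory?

encrypt_schedule

Premises 5 and 2 are O(¬unfreeze_account ⊃ ¬hold_position) and O(unfreeze_account ⊃ ¬hold_position); every ideal world satisfies ¬unfreeze_account or unfreeze_account, so in either case ¬hold_position holds — hence O(¬hold_position).
Premise 4 is O(¬flag_checklist ⊃ hold_position); contrapositively O(¬hold_position ⊃ flag_checklist). Since O(¬hold_position) holds, K gives O(flag_checklist).
Premise 9, O(¬break_seal ⊃ ¬flag_checklist), contraposes to O(flag_checklist ⊃ break_seal); with O(flag_checklist) we get O(break_seal).
The contrapositive of premise 1 (O(¬encrypt_schedule ⊃ ¬break_seal)) is O(break_seal ⊃ encrypt_schedule), and O(break_seal) is already established, so O(encrypt_schedule).
So O(encrypt_schedule) holds — encrypt_schedule is obligatory. None of the other listed options is made obligatory by any chain of premises.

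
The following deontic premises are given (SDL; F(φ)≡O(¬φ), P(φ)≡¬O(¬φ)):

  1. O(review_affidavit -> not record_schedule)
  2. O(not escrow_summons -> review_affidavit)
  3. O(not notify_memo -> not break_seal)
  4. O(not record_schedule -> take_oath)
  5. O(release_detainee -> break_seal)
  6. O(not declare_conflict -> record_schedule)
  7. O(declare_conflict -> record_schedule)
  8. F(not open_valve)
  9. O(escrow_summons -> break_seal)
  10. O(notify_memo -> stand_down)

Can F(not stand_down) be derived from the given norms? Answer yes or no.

Yes

Premises 7 and 6 are O(declare_conflict -> record_schedule) and O(not declare_conflict -> record_schedule); every ideal world satisfies declare_conflict or not declare_conflict, so in either case record_schedule holds — hence O(record_schedule).
Premise 1 is O(review_affidavit -> not record_schedule); contrapositively O(record_schedule -> not review_affidavit). Since O(record_schedule) holds, K gives O(not review_affidavit).
Premise 2 is O(not escrow_summons -> review_affidavit); contrapositively O(not review_affidavit -> escrow_summons). Since O(not review_affidavit) holds, K gives O(escrow_summons).
With premise 9, O(escrow_summons -> break_seal), the K-axiom yields O(break_seal).
Premise 3, O(not notify_memo -> not break_seal), contraposes to O(break_seal -> notify_memo); with O(break_seal) we get O(notify_memo).
Applying K to premise 10 (O(notify_memo -> stand_down)) and O(notify_memo) yields O(stand_down).
Premises 4, 5, 8 do not contribute to this derivation.
So O(stand_down) holds, i.e. F(not stand_down). The claim follows.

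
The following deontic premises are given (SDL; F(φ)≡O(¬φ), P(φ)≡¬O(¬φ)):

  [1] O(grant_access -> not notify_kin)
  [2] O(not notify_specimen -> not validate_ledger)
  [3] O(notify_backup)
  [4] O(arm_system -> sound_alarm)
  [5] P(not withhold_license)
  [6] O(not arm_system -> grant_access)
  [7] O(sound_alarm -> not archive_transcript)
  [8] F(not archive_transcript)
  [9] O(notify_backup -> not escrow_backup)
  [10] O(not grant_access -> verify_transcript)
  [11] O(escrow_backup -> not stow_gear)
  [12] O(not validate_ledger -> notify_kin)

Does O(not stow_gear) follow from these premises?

No

Premise 11 is O(escrow_backup -> not stow_gear), but O(escrow_backup) is not derivable from the premises, so it does not yield O(not stow_gear).
No other premise forces O(not stow_gear). An ideal world satisfying every premise can still have not stow_gear false, so O(not stow_gear) is not derivable.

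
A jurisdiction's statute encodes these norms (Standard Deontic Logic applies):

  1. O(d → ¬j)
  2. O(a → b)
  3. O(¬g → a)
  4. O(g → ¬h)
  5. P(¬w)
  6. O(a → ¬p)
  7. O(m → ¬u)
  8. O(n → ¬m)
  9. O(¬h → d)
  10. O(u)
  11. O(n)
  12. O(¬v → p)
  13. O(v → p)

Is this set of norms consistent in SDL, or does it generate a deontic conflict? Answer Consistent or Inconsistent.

Consistent

Premise 7 is O(m → ¬u), but O(m) is not derivable from the premises, so it does not yield O(¬u).
So O(¬u) is not derivable, and the apparent clash with O(u) does not arise.
A world satisfying every obligation exists (e.g. a=false, b=false, d=true, g=true, h=false, j=false, m=false, n=true, p=true, u=true, v=false, w=false); no atom is both obligatory and forbidden, so the set is consistent.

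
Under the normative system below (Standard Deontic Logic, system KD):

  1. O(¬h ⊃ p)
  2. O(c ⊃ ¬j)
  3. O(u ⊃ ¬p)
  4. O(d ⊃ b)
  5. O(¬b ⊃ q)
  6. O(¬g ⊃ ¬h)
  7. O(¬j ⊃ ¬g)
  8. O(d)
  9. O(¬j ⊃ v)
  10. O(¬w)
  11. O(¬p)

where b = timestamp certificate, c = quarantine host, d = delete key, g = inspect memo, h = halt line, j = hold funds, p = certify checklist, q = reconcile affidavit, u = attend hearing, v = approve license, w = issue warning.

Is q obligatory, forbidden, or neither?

Premise 5 is O(¬b ⊃ q), but O(¬b) is not derivable from the premises, so it does not yield O(q).
No premise or chain of K-axiom applications forces O(q), and none forces O(¬q). So q is neither obligatory nor forbidden under these norms.

Neither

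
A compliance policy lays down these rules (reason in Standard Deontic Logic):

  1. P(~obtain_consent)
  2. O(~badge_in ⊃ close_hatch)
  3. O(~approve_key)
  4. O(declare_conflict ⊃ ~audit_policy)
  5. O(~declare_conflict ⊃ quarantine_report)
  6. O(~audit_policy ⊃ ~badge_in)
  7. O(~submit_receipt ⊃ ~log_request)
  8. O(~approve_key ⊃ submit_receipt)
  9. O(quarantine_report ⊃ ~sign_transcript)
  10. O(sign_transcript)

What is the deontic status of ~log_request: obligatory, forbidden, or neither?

Premise 7 is O(~submit_receipt ⊃ ~log_request), but O(~submit_receipt) is not derivable from the premises, so it does not yield O(~log_request).
No premise or chain of K-axiom applications forces O(~log_request), and none forces O(log_request). So ~log_request is neither obligatory nor forbidden under these norms.

Neither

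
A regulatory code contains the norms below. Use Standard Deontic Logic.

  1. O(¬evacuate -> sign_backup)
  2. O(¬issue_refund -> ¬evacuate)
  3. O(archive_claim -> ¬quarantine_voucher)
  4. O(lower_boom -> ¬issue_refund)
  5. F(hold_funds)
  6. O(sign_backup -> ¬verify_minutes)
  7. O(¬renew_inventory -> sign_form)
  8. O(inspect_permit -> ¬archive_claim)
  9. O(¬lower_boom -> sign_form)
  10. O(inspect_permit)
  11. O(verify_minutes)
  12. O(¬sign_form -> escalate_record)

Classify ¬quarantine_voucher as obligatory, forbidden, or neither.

Premise 3 is O(archive_claim -> ¬quarantine_voucher), but O(archive_claim) is not derivable from the premises, so it does not yield O(¬quarantine_voucher).
No premise or chain of K-axiom applications forces O(¬quarantine_voucher), and none forces O(quarantine_voucher). So ¬quarantine_voucher is neither obligatory nor forbidden under these norms.

Neither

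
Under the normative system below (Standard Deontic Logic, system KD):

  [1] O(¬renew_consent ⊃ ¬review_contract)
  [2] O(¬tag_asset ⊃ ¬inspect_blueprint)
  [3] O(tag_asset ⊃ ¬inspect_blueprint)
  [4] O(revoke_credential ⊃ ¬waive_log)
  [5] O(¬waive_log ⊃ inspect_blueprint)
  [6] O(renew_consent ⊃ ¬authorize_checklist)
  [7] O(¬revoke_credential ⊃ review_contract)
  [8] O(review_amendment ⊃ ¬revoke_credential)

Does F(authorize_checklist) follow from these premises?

Premises 3 and 2 are O(tag_asset ⊃ ¬inspect_blueprint) and O(¬tag_asset ⊃ ¬inspect_blueprint); every ideal world satisfies tag_asset or ¬tag_asset, so in either case ¬inspect_blueprint holds — hence O(¬inspect_blueprint).
Premise 5 is O(¬waive_log ⊃ inspect_blueprint); contrapositively O(¬inspect_blueprint ⊃ waive_log). Since O(¬inspect_blueprint) holds, K gives O(waive_log).
The contrapositive of premise 4 (O(revoke_credential ⊃ ¬waive_log)) is O(waive_log ⊃ ¬revoke_credential), and O(waive_log) is already established, so O(¬revoke_credential).
Premise 7 is O(¬revoke_credential ⊃ review_contract); since O(¬revoke_credential), deontic closure gives O(review_contract).
The contrapositive of premise 1 (O(¬renew_consent ⊃ ¬review_contract)) is O(review_contract ⊃ renew_consent), and O(review_contract) is already established, so O(renew_consent).
Premise 6 is O(renew_consent ⊃ ¬authorize_checklist); since O(renew_consent), deontic closure gives O(¬authorize_checklist).
Premise 8 does not contribute to this derivation.
So O(¬authorize_checklist) holds, i.e. F(authorize_checklist). The claim follows.

Yes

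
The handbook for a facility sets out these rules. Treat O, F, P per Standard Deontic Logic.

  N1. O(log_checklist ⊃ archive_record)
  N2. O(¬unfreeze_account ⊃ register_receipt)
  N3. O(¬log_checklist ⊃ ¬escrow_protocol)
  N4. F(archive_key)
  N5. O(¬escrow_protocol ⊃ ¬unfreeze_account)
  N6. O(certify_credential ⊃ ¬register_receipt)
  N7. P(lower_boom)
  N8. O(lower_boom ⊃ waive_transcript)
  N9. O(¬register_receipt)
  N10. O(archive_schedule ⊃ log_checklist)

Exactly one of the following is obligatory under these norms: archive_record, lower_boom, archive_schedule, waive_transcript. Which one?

archive_record

Premise 9 gives O(¬register_receipt).
The contrapositive of premise 2 (O(¬unfreeze_account ⊃ register_receipt)) is O(¬register_receipt ⊃ unfreeze_account), and O(¬register_receipt) is already established, so O(unfreeze_account).
Premise 5, O(¬escrow_protocol ⊃ ¬unfreeze_account), contraposes to O(unfreeze_account ⊃ escrow_protocol); with O(unfreeze_account) we get O(escrow_protocol).
Premise 3 is O(¬log_checklist ⊃ ¬escrow_protocol); contrapositively O(escrow_protocol ⊃ log_checklist). Since O(escrow_protocol) holds, K gives O(log_checklist).
Applying K to premise 1 (O(log_checklist ⊃ archive_record)) and O(log_checklist) yields O(archive_record).
So O(archive_record) holds — archive_record is obligatory. None of the other listed options is made obligatory by any chain of premises.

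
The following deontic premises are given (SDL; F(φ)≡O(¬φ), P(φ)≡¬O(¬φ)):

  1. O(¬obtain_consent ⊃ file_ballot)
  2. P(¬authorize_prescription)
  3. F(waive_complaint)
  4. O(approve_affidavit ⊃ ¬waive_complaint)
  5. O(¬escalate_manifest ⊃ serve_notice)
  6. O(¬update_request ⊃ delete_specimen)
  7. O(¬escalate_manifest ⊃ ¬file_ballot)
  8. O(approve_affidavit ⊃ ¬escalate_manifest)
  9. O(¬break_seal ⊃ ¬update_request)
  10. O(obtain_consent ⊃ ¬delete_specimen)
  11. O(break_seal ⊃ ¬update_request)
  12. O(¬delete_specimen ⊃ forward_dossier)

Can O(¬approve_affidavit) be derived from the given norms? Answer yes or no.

Yes

By case analysis on break_seal: premise 11 gives O(break_seal ⊃ ¬update_request) and premise 9 gives O(¬break_seal ⊃ ¬update_request), so O(¬update_request) either way.
Premise 6 is O(¬update_request ⊃ delete_specimen); since O(¬update_request), deontic closure gives O(delete_specimen).
The contrapositive of premise 10 (O(obtain_consent ⊃ ¬delete_specimen)) is O(delete_specimen ⊃ ¬obtain_consent), and O(delete_specimen) is already established, so O(¬obtain_consent).
Applying K to premise 1 (O(¬obtain_consent ⊃ file_ballot)) and O(¬obtain_consent) yields O(file_ballot).
Premise 7, O(¬escalate_manifest ⊃ ¬file_ballot), contraposes to O(file_ballot ⊃ escalate_manifest); with O(file_ballot) we get O(escalate_manifest).
Premise 8, O(approve_affidavit ⊃ ¬escalate_manifest), contraposes to O(escalate_manifest ⊃ ¬approve_affidavit); with O(escalate_manifest) we get O(¬approve_affidavit).
Premises 2, 3, 4, 5, 12 do not contribute to this derivation.
So O(¬approve_affidavit) follows.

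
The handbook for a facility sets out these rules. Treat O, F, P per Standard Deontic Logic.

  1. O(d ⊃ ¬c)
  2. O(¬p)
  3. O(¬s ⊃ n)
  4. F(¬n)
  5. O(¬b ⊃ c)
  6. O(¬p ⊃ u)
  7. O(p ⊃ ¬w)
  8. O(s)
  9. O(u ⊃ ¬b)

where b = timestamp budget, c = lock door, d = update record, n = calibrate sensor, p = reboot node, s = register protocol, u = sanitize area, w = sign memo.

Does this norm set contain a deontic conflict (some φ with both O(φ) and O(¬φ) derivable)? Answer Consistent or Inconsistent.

Consistent

Premise 3 is O(¬s ⊃ n); even if O(n) held, inferring O(¬s) would be affirming the consequent — invalid.
So O(¬s) is not derivable, and the apparent clash with O(s) does not arise.
A world satisfying every obligation exists (e.g. b=false, c=true, d=false, n=true, p=false, s=true, u=true, w=false); no atom is both obligatory and forbidden, so the set is consistent.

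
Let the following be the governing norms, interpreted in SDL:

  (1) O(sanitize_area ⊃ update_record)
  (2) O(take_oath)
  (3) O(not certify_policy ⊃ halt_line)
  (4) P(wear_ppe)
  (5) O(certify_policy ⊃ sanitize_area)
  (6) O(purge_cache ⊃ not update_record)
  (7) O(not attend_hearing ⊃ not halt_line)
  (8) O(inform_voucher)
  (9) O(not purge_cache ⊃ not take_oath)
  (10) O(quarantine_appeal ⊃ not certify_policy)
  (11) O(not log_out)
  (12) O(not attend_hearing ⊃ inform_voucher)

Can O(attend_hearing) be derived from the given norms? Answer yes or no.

Yes

From premise 2 we have O(take_oath).
Premise 9, O(not purge_cache ⊃ not take_oath), contraposes to O(take_oath ⊃ purge_cache); with O(take_oath) we get O(purge_cache).
Premise 6 is O(purge_cache ⊃ not update_record); since O(purge_cache), deontic closure gives O(not update_record).
Premise 1 is O(sanitize_area ⊃ update_record); contrapositively O(not update_record ⊃ not sanitize_area). Since O(not update_record) holds, K gives O(not sanitize_area).
The contrapositive of premise 5 (O(certify_policy ⊃ sanitize_area)) is O(not sanitize_area ⊃ not certify_policy), and O(not sanitize_area) is already established, so O(not certify_policy).
Applying K to premise 3 (O(not certify_policy ⊃ halt_line)) and O(not certify_policy) yields O(halt_line).
The contrapositive of premise 7 (O(not attend_hearing ⊃ not halt_line)) is O(halt_line ⊃ attend_hearing), and O(halt_line) is already established, so O(attend_hearing).
Premises 4, 8, 10, 11, 12 do not contribute to this derivation.
So O(attend_hearing) follows.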